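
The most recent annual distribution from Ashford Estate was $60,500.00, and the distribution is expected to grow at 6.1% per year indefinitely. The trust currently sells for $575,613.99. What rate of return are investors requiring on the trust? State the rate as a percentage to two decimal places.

17.25%

D₁ = $60,500.00 × 1.061 = $64,190.5000
P = D₁/(r − g) ⇒ r = D₁/P + g = $64,190.5000/$575,613.99 + 0.061 = 0.111517 + 0.061 = 0.172517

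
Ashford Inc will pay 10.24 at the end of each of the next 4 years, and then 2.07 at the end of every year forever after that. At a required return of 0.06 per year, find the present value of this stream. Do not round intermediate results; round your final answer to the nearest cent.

62.81

PV of 4-year annuity: 10.24 × [1 − (1+0.06)^−4] / 0.06 = 35.48268
Perpetuity value at year 4: 2.07 / 0.06 = 34.50000
PV of perpetuity: 34.50000 / (1+0.06)^4 = 27.32723
Total PV = 35.48268 + 27.32723 = 62.80991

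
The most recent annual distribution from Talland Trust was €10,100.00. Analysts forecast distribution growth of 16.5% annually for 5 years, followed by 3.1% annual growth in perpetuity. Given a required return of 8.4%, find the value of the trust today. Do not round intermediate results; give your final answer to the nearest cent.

D_1 = 11766.50000
D_2 = 13707.97250
D_3 = 15969.78796
D_4 = 18604.80298
D_5 = 21674.59547
Terminal value at year 5: TV = D_5×(1+g_2)/(r−g_2) = 22346.50793/0.053 = 421632.22504
P_0 = D_1/(1+r)^1 + D_2/(1+r)^2 + D_3/(1+r)^3 + D_4/(1+r)^4 + D_5/(1+r)^5 + TV/(1+r)^5
    = 10854.70480 + 11665.80359 + 12537.51031 + 13474.35380 + 14481.20127 + 281700.34915 = 344713.92291

€344713.92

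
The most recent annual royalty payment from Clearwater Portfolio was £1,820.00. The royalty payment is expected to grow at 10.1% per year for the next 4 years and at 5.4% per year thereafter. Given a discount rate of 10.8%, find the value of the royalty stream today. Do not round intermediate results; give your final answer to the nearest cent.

D_1 = 2003.82000
D_2 = 2206.20582
D_3 = 2429.03261
D_4 = 2674.36490
Terminal value at year 4: TV = D_4×(1+g_2)/(r−g_2) = 2818.78061/0.054 = 52199.64085
P_0 = D_1/(1+r)^1 + D_2/(1+r)^2 + D_3/(1+r)^3 + D_4/(1+r)^4 + TV/(1+r)^4
    = 1808.50181 + 1797.07625 + 1785.72288 + 1774.44124 + 34634.46419 = 41800.20637

£41800.21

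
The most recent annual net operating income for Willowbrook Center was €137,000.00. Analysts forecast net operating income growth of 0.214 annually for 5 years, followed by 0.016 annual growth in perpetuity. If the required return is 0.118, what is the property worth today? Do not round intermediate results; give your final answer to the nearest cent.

€2943155.52

D_1 = 166318.00000
D_2 = 201910.05200
D_3 = 245118.80313
D_4 = 297574.22700
D_5 = 361255.11157
Terminal value at year 5: TV = D_5×(1+g_2)/(r−g_2) = 367035.19336/0.102 = 3598384.24863
P_0 = D_1/(1+r)^1 + D_2/(1+r)^2 + D_3/(1+r)^3 + D_4/(1+r)^4 + D_5/(1+r)^5 + TV/(1+r)^5
    = 148763.86404 + 161537.86310 + 175408.73507 + 190470.66581 + 206825.92870 + 2060148.46630 = 2943155.52302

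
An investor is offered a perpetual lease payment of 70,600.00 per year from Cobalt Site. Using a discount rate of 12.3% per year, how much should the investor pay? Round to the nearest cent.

573983.74

Level perpetuity: PV = C / r = 70,600.00 / 0.123 = 573,983.74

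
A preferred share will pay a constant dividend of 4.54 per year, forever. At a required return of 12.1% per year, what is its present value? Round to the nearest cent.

Level perpetuity: PV = C / r = 4.54 / 0.121 = 37.52

37.52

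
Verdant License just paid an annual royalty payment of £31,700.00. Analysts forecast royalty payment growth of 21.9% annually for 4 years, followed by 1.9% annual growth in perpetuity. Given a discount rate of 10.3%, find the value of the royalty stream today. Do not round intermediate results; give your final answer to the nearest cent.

£737508.84

D_1 = 38642.30000
D_2 = 47104.96370
D_3 = 57420.95075
D_4 = 69996.13896
Terminal value at year 4: TV = D_4×(1+g_2)/(r−g_2) = 71326.06560/0.084 = 849119.82863
P_0 = D_1/(1+r)^1 + D_2/(1+r)^2 + D_3/(1+r)^3 + D_4/(1+r)^4 + TV/(1+r)^4
    = 35033.81686 + 38718.24366 + 42790.15324 + 47290.29628 + 573676.33225 = 737508.84228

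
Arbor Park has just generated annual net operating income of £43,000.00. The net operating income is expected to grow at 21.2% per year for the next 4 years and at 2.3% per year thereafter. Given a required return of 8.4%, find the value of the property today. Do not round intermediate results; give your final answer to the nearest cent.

£1356090.48

D_1 = 52116.00000
D_2 = 63164.59200
D_3 = 76555.48550
D_4 = 92785.24843
Terminal value at year 4: TV = D_4×(1+g_2)/(r−g_2) = 94919.30914/0.061 = 1556054.24827
P_0 = D_1/(1+r)^1 + D_2/(1+r)^2 + D_3/(1+r)^3 + D_4/(1+r)^4 + TV/(1+r)^4
    = 48077.49077 + 53754.53766 + 60101.93694 + 67198.84462 + 1126957.67287 = 1356090.48286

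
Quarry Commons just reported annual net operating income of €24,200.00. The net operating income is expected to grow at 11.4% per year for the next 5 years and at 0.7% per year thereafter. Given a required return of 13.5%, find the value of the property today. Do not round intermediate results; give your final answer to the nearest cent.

D_1 = 26958.80000
D_2 = 30032.10320
D_3 = 33455.76296
D_4 = 37269.71994
D_5 = 41518.46802
Terminal value at year 5: TV = D_5×(1+g_2)/(r−g_2) = 41809.09729/0.128 = 326633.57260
P_0 = D_1/(1+r)^1 + D_2/(1+r)^2 + D_3/(1+r)^3 + D_4/(1+r)^4 + D_5/(1+r)^5 + TV/(1+r)^5
    = 23752.24670 + 23312.77781 + 22881.44008 + 22458.08303 + 22042.55903 + 173412.94488 = 287860.05153

€287860.05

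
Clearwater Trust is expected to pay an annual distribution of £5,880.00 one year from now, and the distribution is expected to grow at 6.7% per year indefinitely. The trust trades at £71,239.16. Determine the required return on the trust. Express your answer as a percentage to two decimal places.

14.95%

P = D₁/(r − g) ⇒ r = D₁/P + g = £5,880.0000/£71,239.16 + 0.067 = 0.082539 + 0.067 = 0.149539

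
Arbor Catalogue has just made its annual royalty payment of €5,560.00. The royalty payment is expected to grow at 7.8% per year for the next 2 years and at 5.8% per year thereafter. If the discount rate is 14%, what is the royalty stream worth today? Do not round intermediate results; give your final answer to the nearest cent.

D_1 = 5993.68000
D_2 = 6461.18704
Terminal value at year 2: TV = D_2×(1+g_2)/(r−g_2) = 6835.93589/0.082 = 83365.07181
P_0 = D_1/(1+r)^1 + D_2/(1+r)^2 + TV/(1+r)^2
    = 5257.61404 + 4971.67362 + 64146.71577 = 74376.00342

€74376.00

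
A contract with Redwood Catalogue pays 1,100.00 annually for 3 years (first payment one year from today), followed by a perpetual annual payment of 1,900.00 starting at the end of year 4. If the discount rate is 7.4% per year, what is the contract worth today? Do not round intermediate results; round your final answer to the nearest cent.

23591.47

PV of 3-year annuity: 1,100.00 × [1 − (1+0.074)^−3] / 0.074 = 2865.78010
Perpetuity value at year 3: 1,900.00 / 0.074 = 25675.67568
PV of perpetuity: 25675.67568 / (1+0.074)^3 = 20725.69187
Total PV = 2865.78010 + 20725.69187 = 23591.47197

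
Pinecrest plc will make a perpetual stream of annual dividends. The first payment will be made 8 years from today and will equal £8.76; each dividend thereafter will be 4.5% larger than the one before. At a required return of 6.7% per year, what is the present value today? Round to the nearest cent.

Value at end of year 7: C₁ / (r − g) = £8.76 / (0.067 − 0.045) = £398.1818
Discount to today: PV = £398.1818 / (1 + 0.067)^7 = £398.1818 / 1.574530 = £252.89

£252.89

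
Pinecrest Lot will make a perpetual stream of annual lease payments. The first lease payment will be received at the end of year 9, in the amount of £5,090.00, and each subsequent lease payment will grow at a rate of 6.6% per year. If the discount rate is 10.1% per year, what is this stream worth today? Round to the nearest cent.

£67352.11

Value at end of year 8: C₁ / (r − g) = £5,090.00 / (0.101 − 0.066) = £145,428.5714
Discount to today: PV = £145,428.5714 / (1 + 0.101)^8 = £145,428.5714 / 2.159228 = £67,352.11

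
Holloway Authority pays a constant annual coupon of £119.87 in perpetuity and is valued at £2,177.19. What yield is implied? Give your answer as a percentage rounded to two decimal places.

5.51%

P = C/r ⇒ r = C/P = £119.87/£2,177.19 = 0.055057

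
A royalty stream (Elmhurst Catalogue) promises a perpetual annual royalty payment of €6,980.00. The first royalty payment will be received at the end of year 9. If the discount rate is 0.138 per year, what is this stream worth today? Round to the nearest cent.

Value at end of year 8: C / r = €6,980.00 / 0.138 = €50,579.7101
Discount to today: PV = €50,579.7101 / (1 + 0.138)^8 = €50,579.7101 / 2.812795 = €17,982.01

€17982.01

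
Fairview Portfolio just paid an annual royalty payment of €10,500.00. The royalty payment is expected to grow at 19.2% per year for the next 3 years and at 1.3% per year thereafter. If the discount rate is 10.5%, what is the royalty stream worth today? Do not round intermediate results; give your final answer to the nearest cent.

€181854.21

D_1 = 12516.00000
D_2 = 14919.07200
D_3 = 17783.53382
Terminal value at year 3: TV = D_3×(1+g_2)/(r−g_2) = 18014.71976/0.092 = 195812.17134
P_0 = D_1/(1+r)^1 + D_2/(1+r)^2 + D_3/(1+r)^3 + TV/(1+r)^3
    = 11326.69683 + 12218.48201 + 13180.48014 + 145128.54768 = 181854.20667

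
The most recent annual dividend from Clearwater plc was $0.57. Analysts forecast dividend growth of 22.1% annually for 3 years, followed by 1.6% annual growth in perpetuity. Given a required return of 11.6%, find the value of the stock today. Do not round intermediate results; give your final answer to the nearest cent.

$9.64

D_1 = 0.69597
D_2 = 0.84978
D_3 = 1.03758
Terminal value at year 3: TV = D_3×(1+g_2)/(r−g_2) = 1.05418/0.1 = 10.54182
P_0 = D_1/(1+r)^1 + D_2/(1+r)^2 + D_3/(1+r)^3 + TV/(1+r)^3
    = 0.62363 + 0.68230 + 0.74650 + 7.58443 = 9.63686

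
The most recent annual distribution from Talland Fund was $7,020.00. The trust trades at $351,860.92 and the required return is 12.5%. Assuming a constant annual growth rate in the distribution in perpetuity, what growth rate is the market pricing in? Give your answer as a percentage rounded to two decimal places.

10.30%

P = D₀(1+g)/(r−g) ⇒ P(r−g) = D₀(1+g) ⇒ g(P+D₀) = P·r − D₀
g = (P·r − D₀)/(P + D₀) = ($351,860.92×0.125 − $7,020.00) / ($351,860.92 + $7,020.00) = 0.102994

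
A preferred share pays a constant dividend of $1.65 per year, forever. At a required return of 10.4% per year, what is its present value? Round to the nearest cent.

Level perpetuity: PV = C / r = $1.65 / 0.104 = $15.87

$15.87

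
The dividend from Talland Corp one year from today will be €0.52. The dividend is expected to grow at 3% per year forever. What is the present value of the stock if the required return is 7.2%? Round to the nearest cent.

€12.38

Growing perpetuity: P = D₁ / (r − g) = €0.5200 / (0.072 − 0.03) = €12.38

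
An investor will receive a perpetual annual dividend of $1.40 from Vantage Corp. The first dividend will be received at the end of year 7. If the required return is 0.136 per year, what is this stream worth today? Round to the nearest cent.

Value at end of year 6: C / r = $1.40 / 0.136 = $10.2941
Discount to today: PV = $10.2941 / (1 + 0.136)^6 = $10.2941 / 2.149166 = $4.79

$4.79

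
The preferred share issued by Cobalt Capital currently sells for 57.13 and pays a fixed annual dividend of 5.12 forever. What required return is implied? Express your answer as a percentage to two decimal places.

8.96%

P = C/r ⇒ r = C/P = 5.12/57.13 = 0.089620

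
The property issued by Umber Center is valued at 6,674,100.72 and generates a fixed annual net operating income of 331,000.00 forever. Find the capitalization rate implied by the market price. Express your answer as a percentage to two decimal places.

P = C/r ⇒ r = C/P = 331,000.00/6,674,100.72 = 0.049595

4.96%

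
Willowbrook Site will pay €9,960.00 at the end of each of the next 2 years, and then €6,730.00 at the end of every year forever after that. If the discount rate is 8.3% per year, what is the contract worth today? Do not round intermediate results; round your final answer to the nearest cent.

PV of 2-year annuity: €9,960.00 × [1 − (1+0.083)^−2] / 0.083 = 17688.52807
Perpetuity value at year 2: €6,730.00 / 0.083 = 81084.33735
PV of perpetuity: 81084.33735 / (1+0.083)^2 = 69132.14921
Total PV = 17688.52807 + 69132.14921 = 86820.67728

€86820.68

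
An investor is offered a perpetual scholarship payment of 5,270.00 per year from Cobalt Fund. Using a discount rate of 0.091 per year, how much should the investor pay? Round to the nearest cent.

Level perpetuity: PV = C / r = 5,270.00 / 0.091 = 57,912.09

57912.09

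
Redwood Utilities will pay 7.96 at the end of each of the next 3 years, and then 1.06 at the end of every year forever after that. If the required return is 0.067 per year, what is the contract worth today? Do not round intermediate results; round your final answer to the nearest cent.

34.03

PV of 3-year annuity: 7.96 × [1 − (1+0.067)^−3] / 0.067 = 21.00458
Perpetuity value at year 3: 1.06 / 0.067 = 15.82090
PV of perpetuity: 15.82090 / (1+0.067)^3 = 13.02380
Total PV = 21.00458 + 13.02380 = 34.02839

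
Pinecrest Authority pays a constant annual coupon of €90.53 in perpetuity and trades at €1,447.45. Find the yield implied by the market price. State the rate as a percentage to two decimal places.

P = C/r ⇒ r = C/P = €90.53/€1,447.45 = 0.062544

6.25%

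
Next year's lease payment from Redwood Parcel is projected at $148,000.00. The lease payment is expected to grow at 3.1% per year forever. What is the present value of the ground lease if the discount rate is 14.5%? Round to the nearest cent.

$1298245.61

Growing perpetuity: P = D₁ / (r − g) = $148,000.0000 / (0.145 − 0.031) = $1,298,245.61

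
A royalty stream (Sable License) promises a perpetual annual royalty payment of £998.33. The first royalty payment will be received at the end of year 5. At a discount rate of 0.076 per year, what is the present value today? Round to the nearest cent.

Value at end of year 4: C / r = £998.33 / 0.076 = £13,135.9211
Discount to today: PV = £13,135.9211 / (1 + 0.076)^4 = £13,135.9211 / 1.340445 = £9,799.67

£9799.67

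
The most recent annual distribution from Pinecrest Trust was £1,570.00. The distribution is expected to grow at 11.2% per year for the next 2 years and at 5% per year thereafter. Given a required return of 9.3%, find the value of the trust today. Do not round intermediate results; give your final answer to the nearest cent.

£42904.00

D_1 = 1745.84000
D_2 = 1941.37408
Terminal value at year 2: TV = D_2×(1+g_2)/(r−g_2) = 2038.44278/0.043 = 47405.64614
P_0 = D_1/(1+r)^1 + D_2/(1+r)^2 + TV/(1+r)^2
    = 1597.29186 + 1625.05814 + 39681.65222 = 42904.00221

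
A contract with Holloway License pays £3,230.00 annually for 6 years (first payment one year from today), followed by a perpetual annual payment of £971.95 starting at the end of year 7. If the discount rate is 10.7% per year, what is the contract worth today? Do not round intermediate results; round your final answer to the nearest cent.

PV of 6-year annuity: £3,230.00 × [1 − (1+0.107)^−6] / 0.107 = 13783.54822
Perpetuity value at year 6: £971.95 / 0.107 = 9083.64486
PV of perpetuity: 9083.64486 / (1+0.107)^6 = 4935.99170
Total PV = 13783.54822 + 4935.99170 = 18719.53992

£18719.54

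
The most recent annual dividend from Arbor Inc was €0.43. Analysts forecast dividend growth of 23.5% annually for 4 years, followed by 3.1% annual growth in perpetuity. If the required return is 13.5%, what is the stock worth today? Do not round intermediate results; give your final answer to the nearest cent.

D_1 = 0.53105
D_2 = 0.65585
D_3 = 0.80997
D_4 = 1.00031
Terminal value at year 4: TV = D_4×(1+g_2)/(r−g_2) = 1.03132/0.104 = 9.91657
P_0 = D_1/(1+r)^1 + D_2/(1+r)^2 + D_3/(1+r)^3 + D_4/(1+r)^4 + TV/(1+r)^4
    = 0.46789 + 0.50911 + 0.55396 + 0.60277 + 5.97555 = 8.10928

€8.11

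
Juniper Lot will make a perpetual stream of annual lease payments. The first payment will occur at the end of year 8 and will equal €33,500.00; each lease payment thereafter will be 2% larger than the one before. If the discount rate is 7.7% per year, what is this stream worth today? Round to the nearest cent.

Value at end of year 7: C₁ / (r − g) = €33,500.00 / (0.077 − 0.02) = €587,719.2982
Discount to today: PV = €587,719.2982 / (1 + 0.077)^7 = €587,719.2982 / 1.680776 = €349,671.33

€349671.33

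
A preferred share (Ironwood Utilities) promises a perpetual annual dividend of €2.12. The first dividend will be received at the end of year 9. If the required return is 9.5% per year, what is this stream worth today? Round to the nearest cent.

Value at end of year 8: C / r = €2.12 / 0.095 = €22.3158
Discount to today: PV = €22.3158 / (1 + 0.095)^8 = €22.3158 / 2.066869 = €10.80

€10.80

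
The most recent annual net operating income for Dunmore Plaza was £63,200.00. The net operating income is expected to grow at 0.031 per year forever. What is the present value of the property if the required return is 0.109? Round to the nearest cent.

D₁ = D₀ × (1 + g) = £63,200.00 × 1.031 = £65,159.2000
Growing perpetuity: P = D₁ / (r − g) = £65,159.2000 / (0.109 − 0.031) = £835,374.36

£835374.36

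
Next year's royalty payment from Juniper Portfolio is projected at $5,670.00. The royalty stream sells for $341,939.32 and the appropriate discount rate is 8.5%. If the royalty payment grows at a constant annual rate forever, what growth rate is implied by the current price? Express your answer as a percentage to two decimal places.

P = D₁/(r−g) ⇒ g = r − D₁/P = 0.085 − $5,670.00/$341,939.32 = 0.068418

6.84%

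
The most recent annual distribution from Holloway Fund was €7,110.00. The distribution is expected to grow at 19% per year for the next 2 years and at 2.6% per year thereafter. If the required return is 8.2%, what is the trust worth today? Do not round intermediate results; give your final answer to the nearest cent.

D_1 = 8460.90000
D_2 = 10068.47100
Terminal value at year 2: TV = D_2×(1+g_2)/(r−g_2) = 10330.25125/0.056 = 184468.77225
P_0 = D_1/(1+r)^1 + D_2/(1+r)^2 + TV/(1+r)^2
    = 7819.68577 + 8600.20893 + 157568.11362 = 173988.00832

€173988.01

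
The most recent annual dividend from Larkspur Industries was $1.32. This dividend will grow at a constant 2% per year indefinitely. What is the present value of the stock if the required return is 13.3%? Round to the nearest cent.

D₁ = D₀ × (1 + g) = $1.32 × 1.02 = $1.3464
Growing perpetuity: P = D₁ / (r − g) = $1.3464 / (0.133 − 0.02) = $11.92

$11.92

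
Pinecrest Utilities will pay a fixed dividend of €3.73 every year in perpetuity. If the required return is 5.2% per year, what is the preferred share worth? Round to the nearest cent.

€71.73

Level perpetuity: PV = C / r = €3.73 / 0.052 = €71.73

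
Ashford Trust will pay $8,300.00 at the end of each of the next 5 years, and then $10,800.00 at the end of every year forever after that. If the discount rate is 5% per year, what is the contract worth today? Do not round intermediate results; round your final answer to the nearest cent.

$205176.31

PV of 5-year annuity: $8,300.00 × [1 − (1+0.05)^−5] / 0.05 = 35934.65637
Perpetuity value at year 5: $10,800.00 / 0.05 = 216000.00000
PV of perpetuity: 216000.00000 / (1+0.05)^5 = 169241.65196
Total PV = 35934.65637 + 169241.65196 = 205176.30832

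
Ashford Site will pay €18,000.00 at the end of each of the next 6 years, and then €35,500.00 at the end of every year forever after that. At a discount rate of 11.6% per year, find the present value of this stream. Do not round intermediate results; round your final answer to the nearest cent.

€233262.32

PV of 6-year annuity: €18,000.00 × [1 − (1+0.116)^−6] / 0.116 = 74851.36914
Perpetuity value at year 6: €35,500.00 / 0.116 = 306034.48276
PV of perpetuity: 306034.48276 / (1+0.116)^6 = 158410.94918
Total PV = 74851.36914 + 158410.94918 = 233262.31832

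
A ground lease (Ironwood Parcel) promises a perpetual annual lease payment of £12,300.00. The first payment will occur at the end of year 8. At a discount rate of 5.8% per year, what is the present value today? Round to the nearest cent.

£142914.88

Value at end of year 7: C / r = £12,300.00 / 0.058 = £212,068.9655
Discount to today: PV = £212,068.9655 / (1 + 0.058)^7 = £212,068.9655 / 1.483883 = £142,914.88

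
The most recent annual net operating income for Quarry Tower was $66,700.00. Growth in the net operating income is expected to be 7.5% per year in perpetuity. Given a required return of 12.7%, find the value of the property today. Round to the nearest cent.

D₁ = D₀ × (1 + g) = $66,700.00 × 1.075 = $71,702.5000
Growing perpetuity: P = D₁ / (r − g) = $71,702.5000 / (0.127 − 0.075) = $1,378,894.23

$1378894.23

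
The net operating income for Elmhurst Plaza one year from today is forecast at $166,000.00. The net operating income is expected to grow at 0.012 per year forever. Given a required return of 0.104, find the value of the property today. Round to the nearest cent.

$1804347.83

Growing perpetuity: P = D₁ / (r − g) = $166,000.0000 / (0.104 − 0.012) = $1,804,347.83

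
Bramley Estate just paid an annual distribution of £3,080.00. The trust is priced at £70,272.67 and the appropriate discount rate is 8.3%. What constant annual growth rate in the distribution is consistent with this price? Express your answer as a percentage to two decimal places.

P = D₀(1+g)/(r−g) ⇒ P(r−g) = D₀(1+g) ⇒ g(P+D₀) = P·r − D₀
g = (P·r − D₀)/(P + D₀) = (£70,272.67×0.083 − £3,080.00) / (£70,272.67 + £3,080.00) = 0.037526

3.75%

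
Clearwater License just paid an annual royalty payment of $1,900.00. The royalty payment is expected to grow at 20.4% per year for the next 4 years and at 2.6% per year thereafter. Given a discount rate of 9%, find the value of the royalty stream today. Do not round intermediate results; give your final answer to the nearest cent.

D_1 = 2287.60000
D_2 = 2754.27040
D_3 = 3316.14156
D_4 = 3992.63444
Terminal value at year 4: TV = D_4×(1+g_2)/(r−g_2) = 4096.44294/0.064 = 64006.92087
P_0 = D_1/(1+r)^1 + D_2/(1+r)^2 + D_3/(1+r)^3 + D_4/(1+r)^4 + TV/(1+r)^4
    = 2098.71560 + 2318.21429 + 2560.66973 + 2828.48290 + 45344.11643 = 55150.19894

$55150.20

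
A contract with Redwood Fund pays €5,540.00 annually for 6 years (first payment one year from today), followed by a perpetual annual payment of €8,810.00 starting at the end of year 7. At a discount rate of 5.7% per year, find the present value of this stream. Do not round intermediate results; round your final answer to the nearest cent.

PV of 6-year annuity: €5,540.00 × [1 − (1+0.057)^−6] / 0.057 = 27500.65232
Perpetuity value at year 6: €8,810.00 / 0.057 = 154561.40351
PV of perpetuity: 154561.40351 / (1+0.057)^6 = 110828.41669
Total PV = 27500.65232 + 110828.41669 = 138329.06901

€138329.07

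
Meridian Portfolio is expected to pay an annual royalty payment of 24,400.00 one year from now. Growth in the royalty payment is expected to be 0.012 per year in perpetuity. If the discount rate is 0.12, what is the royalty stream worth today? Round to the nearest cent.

Growing perpetuity: P = D₁ / (r − g) = 24,400.0000 / (0.12 − 0.012) = 225,925.93

225925.93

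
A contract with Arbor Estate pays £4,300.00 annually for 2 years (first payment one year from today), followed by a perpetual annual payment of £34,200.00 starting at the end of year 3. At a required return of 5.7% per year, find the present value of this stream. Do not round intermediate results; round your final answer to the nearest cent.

£544950.23

PV of 2-year annuity: £4,300.00 × [1 − (1+0.057)^−2] / 0.057 = 7916.85649
Perpetuity value at year 2: £34,200.00 / 0.057 = 600000.00000
PV of perpetuity: 600000.00000 / (1+0.057)^2 = 537033.37394
Total PV = 7916.85649 + 537033.37394 = 544950.23043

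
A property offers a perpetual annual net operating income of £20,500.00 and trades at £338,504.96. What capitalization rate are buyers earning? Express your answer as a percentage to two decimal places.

6.06%

P = C/r ⇒ r = C/P = £20,500.00/£338,504.96 = 0.060560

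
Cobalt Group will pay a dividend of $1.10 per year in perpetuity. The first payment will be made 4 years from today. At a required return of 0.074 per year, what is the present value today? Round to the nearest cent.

$12.00

Value at end of year 3: C / r = $1.10 / 0.074 = $14.8649
Discount to today: PV = $14.8649 / (1 + 0.074)^3 = $14.8649 / 1.238833 = $12.00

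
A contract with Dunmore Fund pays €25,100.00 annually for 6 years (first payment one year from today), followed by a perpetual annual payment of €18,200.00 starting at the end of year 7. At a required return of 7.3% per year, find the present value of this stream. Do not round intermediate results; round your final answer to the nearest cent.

PV of 6-year annuity: €25,100.00 × [1 − (1+0.073)^−6] / 0.073 = 118540.11008
Perpetuity value at year 6: €18,200.00 / 0.073 = 249315.06849
PV of perpetuity: 249315.06849 / (1+0.073)^6 = 163361.68190
Total PV = 118540.11008 + 163361.68190 = 281901.79198

€281901.79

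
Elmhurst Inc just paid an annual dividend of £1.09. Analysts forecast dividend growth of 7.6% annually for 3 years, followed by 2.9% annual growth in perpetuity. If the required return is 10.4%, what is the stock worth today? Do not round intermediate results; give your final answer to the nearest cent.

£16.95

D_1 = 1.17284
D_2 = 1.26198
D_3 = 1.35789
Terminal value at year 3: TV = D_3×(1+g_2)/(r−g_2) = 1.39726/0.075 = 18.63020
P_0 = D_1/(1+r)^1 + D_2/(1+r)^2 + D_3/(1+r)^3 + TV/(1+r)^3
    = 1.06236 + 1.03541 + 1.00915 + 13.84555 = 16.95247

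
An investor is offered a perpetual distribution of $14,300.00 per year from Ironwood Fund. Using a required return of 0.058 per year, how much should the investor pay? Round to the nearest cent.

$246551.72

Level perpetuity: PV = C / r = $14,300.00 / 0.058 = $246,551.72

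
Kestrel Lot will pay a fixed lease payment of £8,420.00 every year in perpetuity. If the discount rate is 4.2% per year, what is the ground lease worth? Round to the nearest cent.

Level perpetuity: PV = C / r = £8,420.00 / 0.042 = £200,476.19

£200476.19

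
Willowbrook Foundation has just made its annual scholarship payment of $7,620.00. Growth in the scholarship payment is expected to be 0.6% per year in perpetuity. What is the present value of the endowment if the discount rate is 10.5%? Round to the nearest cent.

D₁ = D₀ × (1 + g) = $7,620.00 × 1.006 = $7,665.7200
Growing perpetuity: P = D₁ / (r − g) = $7,665.7200 / (0.105 − 0.006) = $77,431.52

$77431.52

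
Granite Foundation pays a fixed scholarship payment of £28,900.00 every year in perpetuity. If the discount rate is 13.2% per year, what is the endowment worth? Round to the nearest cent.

Level perpetuity: PV = C / r = £28,900.00 / 0.132 = £218,939.39

£218939.39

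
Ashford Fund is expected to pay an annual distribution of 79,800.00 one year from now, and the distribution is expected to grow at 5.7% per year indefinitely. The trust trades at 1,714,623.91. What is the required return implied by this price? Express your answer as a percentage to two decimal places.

P = D₁/(r − g) ⇒ r = D₁/P + g = 79,800.0000/1,714,623.91 + 0.057 = 0.046541 + 0.057 = 0.103541

10.35%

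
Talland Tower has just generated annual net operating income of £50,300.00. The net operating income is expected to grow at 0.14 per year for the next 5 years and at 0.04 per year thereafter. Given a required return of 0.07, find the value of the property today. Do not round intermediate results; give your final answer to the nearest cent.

D_1 = 57342.00000
D_2 = 65369.88000
D_3 = 74521.66320
D_4 = 84954.69605
D_5 = 96848.35349
Terminal value at year 5: TV = D_5×(1+g_2)/(r−g_2) = 100722.28763/0.03 = 3357409.58782
P_0 = D_1/(1+r)^1 + D_2/(1+r)^2 + D_3/(1+r)^3 + D_4/(1+r)^4 + D_5/(1+r)^5 + TV/(1+r)^5
    = 53590.65421 + 57096.58485 + 60831.87545 + 64811.53086 + 69051.53755 + 2393786.63498 = 2699168.81790

£2699168.82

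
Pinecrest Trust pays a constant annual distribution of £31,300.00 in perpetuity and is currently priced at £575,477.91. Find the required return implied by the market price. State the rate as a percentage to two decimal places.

5.44%

P = C/r ⇒ r = C/P = £31,300.00/£575,477.91 = 0.054390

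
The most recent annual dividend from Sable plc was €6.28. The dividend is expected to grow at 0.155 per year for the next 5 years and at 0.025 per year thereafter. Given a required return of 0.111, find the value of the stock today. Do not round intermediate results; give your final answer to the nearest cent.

D_1 = 7.25340
D_2 = 8.37768
D_3 = 9.67622
D_4 = 11.17603
D_5 = 12.90832
Terminal value at year 5: TV = D_5×(1+g_2)/(r−g_2) = 13.23102/0.086 = 153.84911
P_0 = D_1/(1+r)^1 + D_2/(1+r)^2 + D_3/(1+r)^3 + D_4/(1+r)^4 + D_5/(1+r)^5 + TV/(1+r)^5
    = 6.52871 + 6.78728 + 7.05608 + 7.33553 + 7.62604 + 90.89180 = 126.22543

€126.23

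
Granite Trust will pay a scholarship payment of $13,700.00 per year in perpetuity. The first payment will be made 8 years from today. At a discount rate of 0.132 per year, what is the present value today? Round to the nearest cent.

Value at end of year 7: C / r = $13,700.00 / 0.132 = $103,787.8788
Discount to today: PV = $103,787.8788 / (1 + 0.132)^7 = $103,787.8788 / 2.381908 = $43,573.42

$43573.42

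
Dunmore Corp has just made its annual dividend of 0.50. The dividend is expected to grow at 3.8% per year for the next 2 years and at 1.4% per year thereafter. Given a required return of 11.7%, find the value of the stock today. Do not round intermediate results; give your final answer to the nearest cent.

5.15

D_1 = 0.51900
D_2 = 0.53872
Terminal value at year 2: TV = D_2×(1+g_2)/(r−g_2) = 0.54626/0.103 = 5.30354
P_0 = D_1/(1+r)^1 + D_2/(1+r)^2 + TV/(1+r)^2
    = 0.46464 + 0.43178 + 4.25069 = 5.14710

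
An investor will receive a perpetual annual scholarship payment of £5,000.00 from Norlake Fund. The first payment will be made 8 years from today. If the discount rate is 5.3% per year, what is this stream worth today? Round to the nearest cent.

£65719.69

Value at end of year 7: C / r = £5,000.00 / 0.053 = £94,339.6226
Discount to today: PV = £94,339.6226 / (1 + 0.053)^7 = £94,339.6226 / 1.435485 = £65,719.69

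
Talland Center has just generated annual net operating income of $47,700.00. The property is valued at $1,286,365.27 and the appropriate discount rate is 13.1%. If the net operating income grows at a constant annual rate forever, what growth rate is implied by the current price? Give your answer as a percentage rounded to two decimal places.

9.06%

P = D₀(1+g)/(r−g) ⇒ P(r−g) = D₀(1+g) ⇒ g(P+D₀) = P·r − D₀
g = (P·r − D₀)/(P + D₀) = ($1,286,365.27×0.131 − $47,700.00) / ($1,286,365.27 + $47,700.00) = 0.090561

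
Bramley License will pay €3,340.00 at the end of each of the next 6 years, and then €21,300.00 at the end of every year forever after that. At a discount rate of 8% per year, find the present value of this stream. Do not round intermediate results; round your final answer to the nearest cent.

€183223.08

PV of 6-year annuity: €3,340.00 × [1 − (1+0.08)^−6] / 0.08 = 15440.41808
Perpetuity value at year 6: €21,300.00 / 0.08 = 266250.00000
PV of perpetuity: 266250.00000 / (1+0.08)^6 = 167782.66316
Total PV = 15440.41808 + 167782.66316 = 183223.08124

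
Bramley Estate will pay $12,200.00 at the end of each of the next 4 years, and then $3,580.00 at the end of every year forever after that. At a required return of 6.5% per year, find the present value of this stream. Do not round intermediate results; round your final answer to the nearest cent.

$84607.31

PV of 4-year annuity: $12,200.00 × [1 − (1+0.065)^−4] / 0.065 = 41794.74294
Perpetuity value at year 4: $3,580.00 / 0.065 = 55076.92308
PV of perpetuity: 55076.92308 / (1+0.065)^4 = 42812.56408
Total PV = 41794.74294 + 42812.56408 = 84607.30702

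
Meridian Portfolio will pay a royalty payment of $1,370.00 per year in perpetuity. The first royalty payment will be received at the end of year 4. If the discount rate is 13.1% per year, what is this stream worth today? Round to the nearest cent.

Value at end of year 3: C / r = $1,370.00 / 0.131 = $10,458.0153
Discount to today: PV = $10,458.0153 / (1 + 0.131)^3 = $10,458.0153 / 1.446731 = $7,228.72

$7228.72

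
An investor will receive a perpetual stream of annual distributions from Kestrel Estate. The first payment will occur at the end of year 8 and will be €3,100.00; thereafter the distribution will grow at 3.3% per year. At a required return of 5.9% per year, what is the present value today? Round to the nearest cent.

€79820.90

Value at end of year 7: C₁ / (r − g) = €3,100.00 / (0.059 − 0.033) = €119,230.7692
Discount to today: PV = €119,230.7692 / (1 + 0.059)^7 = €119,230.7692 / 1.493729 = €79,820.90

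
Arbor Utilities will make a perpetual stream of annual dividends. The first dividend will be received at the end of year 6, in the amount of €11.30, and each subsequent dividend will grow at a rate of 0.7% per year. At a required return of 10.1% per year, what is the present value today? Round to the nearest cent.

€74.30

Value at end of year 5: C₁ / (r − g) = €11.30 / (0.101 − 0.007) = €120.2128
Discount to today: PV = €120.2128 / (1 + 0.101)^5 = €120.2128 / 1.617844 = €74.30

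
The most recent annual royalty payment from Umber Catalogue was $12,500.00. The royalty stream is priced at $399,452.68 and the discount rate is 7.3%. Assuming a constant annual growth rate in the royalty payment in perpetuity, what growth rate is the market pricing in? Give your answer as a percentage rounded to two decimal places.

P = D₀(1+g)/(r−g) ⇒ P(r−g) = D₀(1+g) ⇒ g(P+D₀) = P·r − D₀
g = (P·r − D₀)/(P + D₀) = ($399,452.68×0.073 − $12,500.00) / ($399,452.68 + $12,500.00) = 0.040442

4.04%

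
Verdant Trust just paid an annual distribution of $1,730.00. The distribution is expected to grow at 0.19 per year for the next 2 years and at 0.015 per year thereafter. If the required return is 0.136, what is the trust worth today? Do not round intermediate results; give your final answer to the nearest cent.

$19635.05

D_1 = 2058.70000
D_2 = 2449.85300
Terminal value at year 2: TV = D_2×(1+g_2)/(r−g_2) = 2486.60079/0.121 = 20550.41979
P_0 = D_1/(1+r)^1 + D_2/(1+r)^2 + TV/(1+r)^2
    = 1812.23592 + 1898.38093 + 15924.43510 = 19635.05194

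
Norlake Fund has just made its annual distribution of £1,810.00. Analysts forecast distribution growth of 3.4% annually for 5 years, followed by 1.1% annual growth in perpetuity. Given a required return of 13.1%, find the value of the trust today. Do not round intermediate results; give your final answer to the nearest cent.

D_1 = 1871.54000
D_2 = 1935.17236
D_3 = 2000.96822
D_4 = 2069.00114
D_5 = 2139.34718
Terminal value at year 5: TV = D_5×(1+g_2)/(r−g_2) = 2162.88000/0.12 = 18023.99998
P_0 = D_1/(1+r)^1 + D_2/(1+r)^2 + D_3/(1+r)^3 + D_4/(1+r)^4 + D_5/(1+r)^5 + TV/(1+r)^5
    = 1654.76569 + 1512.84503 + 1383.09616 + 1264.47518 + 1156.02771 + 9739.53345 = 16710.74323

£16710.74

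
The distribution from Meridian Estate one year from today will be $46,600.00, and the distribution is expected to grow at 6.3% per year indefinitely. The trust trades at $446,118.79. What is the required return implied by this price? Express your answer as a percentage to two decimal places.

16.75%

P = D₁/(r − g) ⇒ r = D₁/P + g = $46,600.0000/$446,118.79 + 0.063 = 0.104456 + 0.063 = 0.167456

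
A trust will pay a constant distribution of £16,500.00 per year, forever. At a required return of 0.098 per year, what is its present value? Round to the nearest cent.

£168367.35

Level perpetuity: PV = C / r = £16,500.00 / 0.098 = £168,367.35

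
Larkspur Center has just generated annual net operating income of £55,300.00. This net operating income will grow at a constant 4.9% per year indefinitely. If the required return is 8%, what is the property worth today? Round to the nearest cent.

D₁ = D₀ × (1 + g) = £55,300.00 × 1.049 = £58,009.7000
Growing perpetuity: P = D₁ / (r − g) = £58,009.7000 / (0.08 − 0.049) = £1,871,280.65

£1871280.65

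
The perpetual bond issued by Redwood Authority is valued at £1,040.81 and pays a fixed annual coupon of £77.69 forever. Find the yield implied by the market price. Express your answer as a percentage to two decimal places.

P = C/r ⇒ r = C/P = £77.69/£1,040.81 = 0.074644

7.46%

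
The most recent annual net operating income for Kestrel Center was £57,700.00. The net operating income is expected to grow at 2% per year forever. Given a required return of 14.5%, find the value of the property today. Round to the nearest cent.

D₁ = D₀ × (1 + g) = £57,700.00 × 1.02 = £58,854.0000
Growing perpetuity: P = D₁ / (r − g) = £58,854.0000 / (0.145 − 0.02) = £470,832.00

£470832.00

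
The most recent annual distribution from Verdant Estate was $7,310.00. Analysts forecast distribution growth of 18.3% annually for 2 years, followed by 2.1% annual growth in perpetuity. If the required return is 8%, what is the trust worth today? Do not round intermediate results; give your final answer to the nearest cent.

$168557.45

D_1 = 8647.73000
D_2 = 10230.26459
Terminal value at year 2: TV = D_2×(1+g_2)/(r−g_2) = 10445.10015/0.059 = 177035.59570
P_0 = D_1/(1+r)^1 + D_2/(1+r)^2 + TV/(1+r)^2
    = 8007.15741 + 8770.80297 + 151779.48877 = 168557.44915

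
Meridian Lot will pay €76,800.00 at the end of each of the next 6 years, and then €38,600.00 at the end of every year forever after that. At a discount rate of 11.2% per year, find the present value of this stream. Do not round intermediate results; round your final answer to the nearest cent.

€505322.56

PV of 6-year annuity: €76,800.00 × [1 − (1+0.112)^−6] / 0.112 = 323041.91276
Perpetuity value at year 6: €38,600.00 / 0.112 = 344642.85714
PV of perpetuity: 344642.85714 / (1+0.112)^6 = 182280.64578
Total PV = 323041.91276 + 182280.64578 = 505322.55854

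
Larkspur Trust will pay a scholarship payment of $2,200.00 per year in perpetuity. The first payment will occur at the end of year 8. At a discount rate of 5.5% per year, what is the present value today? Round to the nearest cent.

Value at end of year 7: C / r = $2,200.00 / 0.055 = $40,000.0000
Discount to today: PV = $40,000.0000 / (1 + 0.055)^7 = $40,000.0000 / 1.454679 = $27,497.47

$27497.47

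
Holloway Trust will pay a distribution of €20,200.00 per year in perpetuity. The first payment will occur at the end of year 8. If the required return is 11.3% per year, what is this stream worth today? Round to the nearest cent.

Value at end of year 7: C / r = €20,200.00 / 0.113 = €178,761.0619
Discount to today: PV = €178,761.0619 / (1 + 0.113)^7 = €178,761.0619 / 2.115759 = €84,490.29

€84490.29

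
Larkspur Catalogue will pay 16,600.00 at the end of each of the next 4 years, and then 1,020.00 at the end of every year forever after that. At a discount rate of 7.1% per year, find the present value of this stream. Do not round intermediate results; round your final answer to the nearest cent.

PV of 4-year annuity: 16,600.00 × [1 − (1+0.071)^−4] / 0.071 = 56101.00501
Perpetuity value at year 4: 1,020.00 / 0.071 = 14366.19718
PV of perpetuity: 14366.19718 / (1+0.071)^4 = 10919.02700
Total PV = 56101.00501 + 10919.02700 = 67020.03201

67020.03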